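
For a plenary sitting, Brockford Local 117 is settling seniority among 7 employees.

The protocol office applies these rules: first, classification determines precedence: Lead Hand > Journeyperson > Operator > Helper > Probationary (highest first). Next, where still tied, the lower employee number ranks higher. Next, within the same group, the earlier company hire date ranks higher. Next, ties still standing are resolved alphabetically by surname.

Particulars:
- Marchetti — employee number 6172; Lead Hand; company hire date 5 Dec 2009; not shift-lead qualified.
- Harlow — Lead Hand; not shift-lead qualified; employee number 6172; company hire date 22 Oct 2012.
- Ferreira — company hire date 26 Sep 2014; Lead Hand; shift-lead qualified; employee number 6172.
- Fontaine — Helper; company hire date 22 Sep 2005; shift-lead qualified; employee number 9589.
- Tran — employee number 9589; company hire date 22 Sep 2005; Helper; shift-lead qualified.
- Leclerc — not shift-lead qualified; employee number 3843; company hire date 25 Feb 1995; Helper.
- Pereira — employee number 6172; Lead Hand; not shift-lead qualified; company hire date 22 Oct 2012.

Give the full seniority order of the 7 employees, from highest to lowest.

By classification: Marchetti, Harlow, Pereira and Ferreira (Lead Hand); then Leclerc, Fontaine and Tran (Helper).
Marchetti, Harlow, Pereira and Ferreira all have employee number 6172, so the next rule applies.
Among Marchetti, Harlow, Pereira and Ferreira, by company hire date (earlier first): Marchetti (5 Dec 2009) before Harlow and Pereira (22 Oct 2012) before Ferreira (26 Sep 2014).
Among Harlow and Pereira, alphabetically by surname: Harlow before Pereira.
Among Leclerc, Fontaine and Tran, by employee number (lower first): Leclerc (3843) before Fontaine and Tran (9589).
Fontaine and Tran both have company hire date 22 Sep 2005, so the next rule applies.
Among Fontaine and Tran, alphabetically by surname: Fontaine before Tran.
Full order: Marchetti, Harlow, Pereira, Ferreira, Leclerc, Fontaine, Tran.

Marchetti, Harlow, Pereira, Ferreira, Leclerc, Fontaine, Tran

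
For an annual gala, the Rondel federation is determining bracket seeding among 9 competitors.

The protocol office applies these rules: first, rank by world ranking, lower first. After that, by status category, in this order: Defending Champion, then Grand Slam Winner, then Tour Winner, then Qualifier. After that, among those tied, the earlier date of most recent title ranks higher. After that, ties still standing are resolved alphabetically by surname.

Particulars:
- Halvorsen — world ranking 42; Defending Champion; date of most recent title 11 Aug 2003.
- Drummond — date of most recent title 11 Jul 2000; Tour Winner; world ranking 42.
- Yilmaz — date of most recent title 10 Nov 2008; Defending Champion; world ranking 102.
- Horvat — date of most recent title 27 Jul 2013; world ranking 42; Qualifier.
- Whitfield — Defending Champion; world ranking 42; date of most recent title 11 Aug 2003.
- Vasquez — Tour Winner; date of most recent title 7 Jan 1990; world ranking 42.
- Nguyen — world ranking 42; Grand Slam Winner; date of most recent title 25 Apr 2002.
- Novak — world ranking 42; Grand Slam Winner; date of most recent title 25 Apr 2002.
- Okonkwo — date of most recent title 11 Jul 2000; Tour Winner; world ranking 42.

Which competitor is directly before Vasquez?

By world ranking (lower first): Halvorsen, Whitfield, Nguyen, Novak, Vasquez, Drummond, Okonkwo and Horvat (each 42); then Yilmaz (102).
Among Halvorsen, Whitfield, Nguyen, Novak, Vasquez, Drummond, Okonkwo and Horvat, by status category: Halvorsen and Whitfield (Defending Champion) before Nguyen and Novak (Grand Slam Winner) before Vasquez, Drummond and Okonkwo (Tour Winner) before Horvat (Qualifier).
Halvorsen and Whitfield both have date of most recent title 11 Aug 2003, so the next rule applies.
Among Halvorsen and Whitfield, alphabetically by surname: Halvorsen before Whitfield.
Nguyen and Novak both have date of most recent title 25 Apr 2002, so the next rule applies.
Among Nguyen and Novak, alphabetically by surname: Nguyen before Novak.
Among Vasquez, Drummond and Okonkwo, by date of most recent title (earlier first): Vasquez (7 Jan 1990) before Drummond and Okonkwo (11 Jul 2000).
Among Drummond and Okonkwo, alphabetically by surname: Drummond before Okonkwo.
Order: Halvorsen, Whitfield, Nguyen, Novak, Vasquez, Drummond, Okonkwo, Horvat, Yilmaz.

Novak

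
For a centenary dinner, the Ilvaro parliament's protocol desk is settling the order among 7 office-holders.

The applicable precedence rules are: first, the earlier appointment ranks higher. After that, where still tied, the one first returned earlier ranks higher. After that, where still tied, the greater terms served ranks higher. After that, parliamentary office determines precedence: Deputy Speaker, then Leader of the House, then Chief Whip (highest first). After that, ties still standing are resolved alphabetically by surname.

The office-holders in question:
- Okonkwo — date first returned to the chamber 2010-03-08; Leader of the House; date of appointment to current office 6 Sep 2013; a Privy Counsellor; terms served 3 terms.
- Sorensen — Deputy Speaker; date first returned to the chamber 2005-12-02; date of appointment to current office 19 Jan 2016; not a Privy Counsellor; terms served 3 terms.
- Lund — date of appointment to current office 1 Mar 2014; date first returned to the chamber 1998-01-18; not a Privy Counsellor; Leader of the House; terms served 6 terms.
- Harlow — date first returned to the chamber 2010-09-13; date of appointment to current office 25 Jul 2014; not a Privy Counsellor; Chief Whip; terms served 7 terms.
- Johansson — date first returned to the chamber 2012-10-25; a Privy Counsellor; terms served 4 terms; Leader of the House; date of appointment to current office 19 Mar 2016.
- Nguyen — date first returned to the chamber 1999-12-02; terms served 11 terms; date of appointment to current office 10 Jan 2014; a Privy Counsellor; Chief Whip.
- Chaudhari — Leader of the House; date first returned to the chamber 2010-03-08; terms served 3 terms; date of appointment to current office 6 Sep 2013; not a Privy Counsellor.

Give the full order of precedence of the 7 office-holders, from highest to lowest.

By date of appointment to current office (earlier first): Chaudhari and Okonkwo (both 6 Sep 2013); then Nguyen (10 Jan 2014); then Lund (1 Mar 2014); then Harlow (25 Jul 2014); then Sorensen (19 Jan 2016); then Johansson (19 Mar 2016).
Chaudhari and Okonkwo both have date first returned to the chamber 2010-03-08, so the next rule applies.
Chaudhari and Okonkwo both have terms served 3 terms, so the next rule applies.
Chaudhari and Okonkwo are each Leader of the House, so the next rule applies.
Among Chaudhari and Okonkwo, alphabetically by surname: Chaudhari before Okonkwo.
Full order: Chaudhari, Okonkwo, Nguyen, Lund, Harlow, Sorensen, Johansson.

Chaudhari, Okonkwo, Nguyen, Lund, Harlow, Sorensen, Johansson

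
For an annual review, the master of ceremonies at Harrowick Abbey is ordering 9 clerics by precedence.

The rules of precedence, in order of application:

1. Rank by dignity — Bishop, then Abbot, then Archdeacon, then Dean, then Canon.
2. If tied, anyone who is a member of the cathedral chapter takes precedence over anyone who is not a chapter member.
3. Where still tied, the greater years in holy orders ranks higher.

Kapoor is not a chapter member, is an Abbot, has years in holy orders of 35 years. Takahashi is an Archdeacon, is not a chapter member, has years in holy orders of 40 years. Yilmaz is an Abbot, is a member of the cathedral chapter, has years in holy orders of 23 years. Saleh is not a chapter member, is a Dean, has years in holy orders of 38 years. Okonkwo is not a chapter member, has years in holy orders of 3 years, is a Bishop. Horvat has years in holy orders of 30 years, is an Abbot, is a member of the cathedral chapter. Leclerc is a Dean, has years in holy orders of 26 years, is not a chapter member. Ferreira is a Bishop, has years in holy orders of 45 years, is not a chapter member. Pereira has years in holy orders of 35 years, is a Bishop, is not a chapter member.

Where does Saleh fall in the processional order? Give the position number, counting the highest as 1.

By dignity: Ferreira, Pereira and Okonkwo (Bishop); then Horvat, Yilmaz and Kapoor (Abbot); then Takahashi (Archdeacon); then Saleh and Leclerc (Dean).
Ferreira, Pereira and Okonkwo are each not a chapter member, so the next rule applies.
Among Ferreira, Pereira and Okonkwo, by years in holy orders (higher first): Ferreira (45 years) before Pereira (35 years) before Okonkwo (3 years).
Among Horvat, Yilmaz and Kapoor, a member of the cathedral chapter before not a chapter member: Horvat and Yilmaz (a member of the cathedral chapter) before Kapoor (not a chapter member).
Among Horvat and Yilmaz, by years in holy orders (higher first): Horvat (30 years) before Yilmaz (23 years).
Saleh and Leclerc are each not a chapter member, so the next rule applies.
Among Saleh and Leclerc, by years in holy orders (higher first): Saleh (38 years) before Leclerc (26 years).
Order: Ferreira, Pereira, Okonkwo, Horvat, Yilmaz, Kapoor, Takahashi, Saleh, Leclerc. So position 8.

8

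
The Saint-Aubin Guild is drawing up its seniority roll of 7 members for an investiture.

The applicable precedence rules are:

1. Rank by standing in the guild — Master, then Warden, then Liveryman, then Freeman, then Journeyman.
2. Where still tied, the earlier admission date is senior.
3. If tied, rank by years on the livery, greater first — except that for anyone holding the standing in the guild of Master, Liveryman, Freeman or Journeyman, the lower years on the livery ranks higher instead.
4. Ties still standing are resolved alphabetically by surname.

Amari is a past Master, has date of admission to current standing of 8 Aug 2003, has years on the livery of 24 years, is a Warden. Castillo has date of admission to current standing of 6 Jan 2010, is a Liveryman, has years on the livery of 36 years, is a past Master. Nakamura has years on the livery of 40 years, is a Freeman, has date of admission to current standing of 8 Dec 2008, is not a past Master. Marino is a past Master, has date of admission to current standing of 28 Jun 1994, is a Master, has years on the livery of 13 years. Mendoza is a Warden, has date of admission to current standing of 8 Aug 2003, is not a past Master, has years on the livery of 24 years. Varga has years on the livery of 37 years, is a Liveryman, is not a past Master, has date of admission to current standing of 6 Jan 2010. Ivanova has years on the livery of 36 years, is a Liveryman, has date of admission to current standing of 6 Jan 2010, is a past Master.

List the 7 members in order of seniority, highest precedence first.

Marino, Amari, Mendoza, Castillo, Ivanova, Varga, Nakamura

By standing in the guild: Marino (Master); then Amari and Mendoza (Warden); then Castillo, Ivanova and Varga (Liveryman); then Nakamura (Freeman).
Amari and Mendoza both have date of admission to current standing 8 Aug 2003, so the next rule applies.
Amari and Mendoza both have years on the livery 24 years, so the next rule applies.
Among Amari and Mendoza, alphabetically by surname: Amari before Mendoza.
Castillo, Ivanova and Varga all have date of admission to current standing 6 Jan 2010, so the next rule applies.
Among Castillo, Ivanova and Varga, by years on the livery (lower first) (reversed rule for this group): Castillo and Ivanova (36 years) before Varga (37 years).
Among Castillo and Ivanova, alphabetically by surname: Castillo before Ivanova.
Full order: Marino, Amari, Mendoza, Castillo, Ivanova, Varga, Nakamura.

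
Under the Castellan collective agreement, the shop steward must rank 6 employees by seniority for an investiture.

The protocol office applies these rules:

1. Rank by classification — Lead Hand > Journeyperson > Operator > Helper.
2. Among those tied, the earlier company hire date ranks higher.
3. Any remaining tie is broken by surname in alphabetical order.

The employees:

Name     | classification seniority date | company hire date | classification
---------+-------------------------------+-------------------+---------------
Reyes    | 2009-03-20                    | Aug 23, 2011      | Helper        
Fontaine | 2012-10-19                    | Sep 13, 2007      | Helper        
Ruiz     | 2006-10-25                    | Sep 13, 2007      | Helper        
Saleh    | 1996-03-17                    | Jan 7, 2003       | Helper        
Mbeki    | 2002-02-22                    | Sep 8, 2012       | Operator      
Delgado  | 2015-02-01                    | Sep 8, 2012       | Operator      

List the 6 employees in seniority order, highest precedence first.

By classification: Delgado and Mbeki (Operator); then Saleh, Fontaine, Ruiz and Reyes (Helper).
Delgado and Mbeki both have company hire date Sep 8, 2012, so the next rule applies.
Among Delgado and Mbeki, alphabetically by surname: Delgado before Mbeki.
Among Saleh, Fontaine, Ruiz and Reyes, by company hire date (earlier first): Saleh (Jan 7, 2003) before Fontaine and Ruiz (Sep 13, 2007) before Reyes (Aug 23, 2011).
Among Fontaine and Ruiz, alphabetically by surname: Fontaine before Ruiz.
Full order: Delgado, Mbeki, Saleh, Fontaine, Ruiz, Reyes.

Delgado, Mbeki, Saleh, Fontaine, Ruiz, Reyes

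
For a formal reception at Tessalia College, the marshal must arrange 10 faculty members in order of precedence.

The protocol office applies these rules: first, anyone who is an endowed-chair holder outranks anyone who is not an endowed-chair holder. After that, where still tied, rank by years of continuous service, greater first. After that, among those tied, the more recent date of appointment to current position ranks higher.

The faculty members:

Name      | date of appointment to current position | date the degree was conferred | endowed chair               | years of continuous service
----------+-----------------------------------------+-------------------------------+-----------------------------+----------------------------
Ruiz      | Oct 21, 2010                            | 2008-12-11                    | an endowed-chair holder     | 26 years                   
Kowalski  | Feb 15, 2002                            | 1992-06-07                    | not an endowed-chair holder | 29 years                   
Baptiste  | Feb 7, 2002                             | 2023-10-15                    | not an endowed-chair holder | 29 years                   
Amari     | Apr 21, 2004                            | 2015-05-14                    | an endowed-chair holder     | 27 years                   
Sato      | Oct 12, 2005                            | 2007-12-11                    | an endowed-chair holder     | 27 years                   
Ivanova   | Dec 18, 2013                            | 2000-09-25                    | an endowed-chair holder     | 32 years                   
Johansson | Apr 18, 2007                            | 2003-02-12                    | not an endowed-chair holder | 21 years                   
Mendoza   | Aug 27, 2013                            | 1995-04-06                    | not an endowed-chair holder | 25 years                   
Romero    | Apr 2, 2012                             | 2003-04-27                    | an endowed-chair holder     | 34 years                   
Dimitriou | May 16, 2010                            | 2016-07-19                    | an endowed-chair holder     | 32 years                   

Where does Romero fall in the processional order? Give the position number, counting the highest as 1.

By the first rule: Romero, Ivanova, Dimitriou, Sato, Amari and Ruiz (each an endowed-chair holder); then Kowalski, Baptiste, Mendoza and Johansson (each not an endowed-chair holder).
Among Romero, Ivanova, Dimitriou, Sato, Amari and Ruiz, by years of continuous service (higher first): Romero (34 years) before Ivanova and Dimitriou (32 years) before Sato and Amari (27 years) before Ruiz (26 years).
Among Ivanova and Dimitriou, by date of appointment to current position (later first): Ivanova (Dec 18, 2013) before Dimitriou (May 16, 2010).
Among Sato and Amari, by date of appointment to current position (later first): Sato (Oct 12, 2005) before Amari (Apr 21, 2004).
Among Kowalski, Baptiste, Mendoza and Johansson, by years of continuous service (higher first): Kowalski and Baptiste (29 years) before Mendoza (25 years) before Johansson (21 years).
Among Kowalski and Baptiste, by date of appointment to current position (later first): Kowalski (Feb 15, 2002) before Baptiste (Feb 7, 2002).
Order: Romero, Ivanova, Dimitriou, Sato, Amari, Ruiz, Kowalski, Baptiste, Mendoza, Johansson. So position 1.

1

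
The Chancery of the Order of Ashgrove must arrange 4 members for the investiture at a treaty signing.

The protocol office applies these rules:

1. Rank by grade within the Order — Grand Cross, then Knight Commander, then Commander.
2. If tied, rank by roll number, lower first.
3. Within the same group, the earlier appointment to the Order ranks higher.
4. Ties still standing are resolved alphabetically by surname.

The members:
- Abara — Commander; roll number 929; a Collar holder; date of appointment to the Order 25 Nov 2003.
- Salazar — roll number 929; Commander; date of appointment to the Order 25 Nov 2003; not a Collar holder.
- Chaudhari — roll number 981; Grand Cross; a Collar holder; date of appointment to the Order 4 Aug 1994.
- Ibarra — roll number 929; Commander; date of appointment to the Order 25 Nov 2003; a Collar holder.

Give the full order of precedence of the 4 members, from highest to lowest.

Chaudhari, Abara, Ibarra, Salazar

By grade within the Order: Chaudhari (Grand Cross); then Abara, Ibarra and Salazar (Commander).
Abara, Ibarra and Salazar all have roll number 929, so the next rule applies.
Abara, Ibarra and Salazar all have date of appointment to the Order 25 Nov 2003, so the next rule applies.
Among Abara, Ibarra and Salazar, alphabetically by surname: Abara before Ibarra before Salazar.
Full order: Chaudhari, Abara, Ibarra, Salazar.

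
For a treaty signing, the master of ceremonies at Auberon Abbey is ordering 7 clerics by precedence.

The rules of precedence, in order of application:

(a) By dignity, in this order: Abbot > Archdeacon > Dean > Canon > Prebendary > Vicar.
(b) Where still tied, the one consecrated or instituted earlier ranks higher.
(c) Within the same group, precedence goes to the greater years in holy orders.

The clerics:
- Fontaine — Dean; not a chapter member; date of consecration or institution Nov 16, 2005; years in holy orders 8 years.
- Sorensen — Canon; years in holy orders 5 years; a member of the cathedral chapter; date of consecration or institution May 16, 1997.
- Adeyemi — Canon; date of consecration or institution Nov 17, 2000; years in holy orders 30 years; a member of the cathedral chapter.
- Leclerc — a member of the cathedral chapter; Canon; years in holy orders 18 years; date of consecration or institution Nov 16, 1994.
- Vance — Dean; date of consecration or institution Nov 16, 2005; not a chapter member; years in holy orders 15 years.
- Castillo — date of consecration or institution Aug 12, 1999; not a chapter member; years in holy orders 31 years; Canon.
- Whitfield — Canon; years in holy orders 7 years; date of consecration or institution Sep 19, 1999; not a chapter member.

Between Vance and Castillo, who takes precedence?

Vance

By dignity: Vance and Fontaine (Dean); then Leclerc, Sorensen, Castillo, Whitfield and Adeyemi (Canon).
Vance and Fontaine both have date of consecration or institution Nov 16, 2005, so the next rule applies.
Among Vance and Fontaine, by years in holy orders (higher first): Vance (15 years) before Fontaine (8 years).
Among Leclerc, Sorensen, Castillo, Whitfield and Adeyemi, by date of consecration or institution (earlier first): Leclerc (Nov 16, 1994) before Sorensen (May 16, 1997) before Castillo (Aug 12, 1999) before Whitfield (Sep 19, 1999) before Adeyemi (Nov 17, 2000).
So Vance takes precedence.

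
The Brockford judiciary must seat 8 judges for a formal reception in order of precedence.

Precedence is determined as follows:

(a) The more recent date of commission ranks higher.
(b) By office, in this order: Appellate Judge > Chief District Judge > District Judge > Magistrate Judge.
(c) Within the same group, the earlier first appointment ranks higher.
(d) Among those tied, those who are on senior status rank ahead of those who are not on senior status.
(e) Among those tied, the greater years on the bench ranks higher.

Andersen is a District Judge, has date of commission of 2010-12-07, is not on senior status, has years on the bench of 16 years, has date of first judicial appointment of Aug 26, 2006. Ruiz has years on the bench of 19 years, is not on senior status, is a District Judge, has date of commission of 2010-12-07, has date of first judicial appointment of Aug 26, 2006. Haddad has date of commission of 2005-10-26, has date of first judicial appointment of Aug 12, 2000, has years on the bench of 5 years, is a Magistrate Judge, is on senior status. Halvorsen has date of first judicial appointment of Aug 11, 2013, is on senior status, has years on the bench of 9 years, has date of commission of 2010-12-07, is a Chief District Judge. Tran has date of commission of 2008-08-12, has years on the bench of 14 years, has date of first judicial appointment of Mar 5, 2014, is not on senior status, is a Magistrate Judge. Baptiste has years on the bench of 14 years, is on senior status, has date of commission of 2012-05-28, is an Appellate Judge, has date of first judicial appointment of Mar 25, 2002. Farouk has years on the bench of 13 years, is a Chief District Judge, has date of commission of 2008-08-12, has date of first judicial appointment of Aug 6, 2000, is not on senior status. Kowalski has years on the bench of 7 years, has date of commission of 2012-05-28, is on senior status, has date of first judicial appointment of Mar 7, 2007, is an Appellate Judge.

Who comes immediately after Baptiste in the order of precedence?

By date of commission (later first): Baptiste and Kowalski (both 2012-05-28); then Halvorsen, Ruiz and Andersen (each 2010-12-07); then Farouk and Tran (both 2008-08-12); then Haddad (2005-10-26).
Baptiste and Kowalski are each Appellate Judge, so the next rule applies.
Among Baptiste and Kowalski, by date of first judicial appointment (earlier first): Baptiste (Mar 25, 2002) before Kowalski (Mar 7, 2007).
Among Halvorsen, Ruiz and Andersen, by office: Halvorsen (Chief District Judge) before Ruiz and Andersen (District Judge).
Ruiz and Andersen both have date of first judicial appointment Aug 26, 2006, so the next rule applies.
Ruiz and Andersen are each not on senior status, so the next rule applies.
Among Ruiz and Andersen, by years on the bench (higher first): Ruiz (19 years) before Andersen (16 years).
Among Farouk and Tran, by office: Farouk (Chief District Judge) before Tran (Magistrate Judge).
Order: Baptiste, Kowalski, Halvorsen, Ruiz, Andersen, Farouk, Tran, Haddad.

Kowalski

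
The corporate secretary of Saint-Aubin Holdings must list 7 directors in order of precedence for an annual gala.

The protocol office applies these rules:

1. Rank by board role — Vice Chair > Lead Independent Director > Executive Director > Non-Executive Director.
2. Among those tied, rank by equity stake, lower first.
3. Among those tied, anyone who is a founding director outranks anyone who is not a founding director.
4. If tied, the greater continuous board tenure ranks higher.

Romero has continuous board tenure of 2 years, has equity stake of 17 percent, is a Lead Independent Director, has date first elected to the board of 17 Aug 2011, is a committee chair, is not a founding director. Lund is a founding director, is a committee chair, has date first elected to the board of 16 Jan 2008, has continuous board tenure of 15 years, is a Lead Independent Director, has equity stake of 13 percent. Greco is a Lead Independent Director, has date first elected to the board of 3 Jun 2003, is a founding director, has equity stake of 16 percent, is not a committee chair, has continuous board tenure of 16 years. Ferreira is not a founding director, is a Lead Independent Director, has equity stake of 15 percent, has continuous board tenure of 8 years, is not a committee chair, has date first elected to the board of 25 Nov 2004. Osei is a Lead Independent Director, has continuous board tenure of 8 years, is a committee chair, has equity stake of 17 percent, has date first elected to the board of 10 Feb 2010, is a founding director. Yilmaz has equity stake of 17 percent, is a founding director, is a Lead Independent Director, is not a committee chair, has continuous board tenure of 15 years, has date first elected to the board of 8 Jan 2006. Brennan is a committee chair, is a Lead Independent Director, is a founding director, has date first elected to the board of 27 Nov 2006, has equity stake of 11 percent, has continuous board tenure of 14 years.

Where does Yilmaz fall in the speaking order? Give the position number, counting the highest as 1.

By board role: Brennan, Lund, Ferreira, Greco, Yilmaz, Osei and Romero (Lead Independent Director).
Among Brennan, Lund, Ferreira, Greco, Yilmaz, Osei and Romero, by equity stake (lower first): Brennan (11 percent) before Lund (13 percent) before Ferreira (15 percent) before Greco (16 percent) before Yilmaz, Osei and Romero (17 percent).
Among Yilmaz, Osei and Romero, a founding director before not a founding director: Yilmaz and Osei (a founding director) before Romero (not a founding director).
Among Yilmaz and Osei, by continuous board tenure (higher first): Yilmaz (15 years) before Osei (8 years).
Order: Brennan, Lund, Ferreira, Greco, Yilmaz, Osei, Romero. So position 5.

5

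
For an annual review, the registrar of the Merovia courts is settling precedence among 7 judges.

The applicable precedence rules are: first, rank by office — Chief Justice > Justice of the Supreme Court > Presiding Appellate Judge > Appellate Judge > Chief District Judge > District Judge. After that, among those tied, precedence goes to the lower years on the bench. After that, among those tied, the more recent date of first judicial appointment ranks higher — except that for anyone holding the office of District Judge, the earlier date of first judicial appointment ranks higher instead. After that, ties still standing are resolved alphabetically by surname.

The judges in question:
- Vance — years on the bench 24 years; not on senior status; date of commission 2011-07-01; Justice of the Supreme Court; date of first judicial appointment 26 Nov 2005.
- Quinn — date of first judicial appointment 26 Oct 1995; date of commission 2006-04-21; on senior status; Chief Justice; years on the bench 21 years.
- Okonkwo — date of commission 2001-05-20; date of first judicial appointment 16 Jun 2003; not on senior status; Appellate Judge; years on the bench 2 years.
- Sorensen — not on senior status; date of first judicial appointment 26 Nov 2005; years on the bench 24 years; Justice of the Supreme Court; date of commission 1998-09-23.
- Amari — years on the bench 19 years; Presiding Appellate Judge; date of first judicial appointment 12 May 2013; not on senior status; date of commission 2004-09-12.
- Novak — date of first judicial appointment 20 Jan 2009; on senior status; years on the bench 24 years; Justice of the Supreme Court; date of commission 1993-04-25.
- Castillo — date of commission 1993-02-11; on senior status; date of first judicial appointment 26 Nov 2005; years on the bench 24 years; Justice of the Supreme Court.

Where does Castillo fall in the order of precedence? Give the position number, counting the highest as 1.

3

By office: Quinn (Chief Justice); then Novak, Castillo, Sorensen and Vance (Justice of the Supreme Court); then Amari (Presiding Appellate Judge); then Okonkwo (Appellate Judge).
Novak, Castillo, Sorensen and Vance all have years on the bench 24 years, so the next rule applies.
Among Novak, Castillo, Sorensen and Vance, by date of first judicial appointment (later first): Novak (20 Jan 2009) before Castillo, Sorensen and Vance (26 Nov 2005).
Among Castillo, Sorensen and Vance, alphabetically by surname: Castillo before Sorensen before Vance.
Order: Quinn, Novak, Castillo, Sorensen, Vance, Amari, Okonkwo. So position 3.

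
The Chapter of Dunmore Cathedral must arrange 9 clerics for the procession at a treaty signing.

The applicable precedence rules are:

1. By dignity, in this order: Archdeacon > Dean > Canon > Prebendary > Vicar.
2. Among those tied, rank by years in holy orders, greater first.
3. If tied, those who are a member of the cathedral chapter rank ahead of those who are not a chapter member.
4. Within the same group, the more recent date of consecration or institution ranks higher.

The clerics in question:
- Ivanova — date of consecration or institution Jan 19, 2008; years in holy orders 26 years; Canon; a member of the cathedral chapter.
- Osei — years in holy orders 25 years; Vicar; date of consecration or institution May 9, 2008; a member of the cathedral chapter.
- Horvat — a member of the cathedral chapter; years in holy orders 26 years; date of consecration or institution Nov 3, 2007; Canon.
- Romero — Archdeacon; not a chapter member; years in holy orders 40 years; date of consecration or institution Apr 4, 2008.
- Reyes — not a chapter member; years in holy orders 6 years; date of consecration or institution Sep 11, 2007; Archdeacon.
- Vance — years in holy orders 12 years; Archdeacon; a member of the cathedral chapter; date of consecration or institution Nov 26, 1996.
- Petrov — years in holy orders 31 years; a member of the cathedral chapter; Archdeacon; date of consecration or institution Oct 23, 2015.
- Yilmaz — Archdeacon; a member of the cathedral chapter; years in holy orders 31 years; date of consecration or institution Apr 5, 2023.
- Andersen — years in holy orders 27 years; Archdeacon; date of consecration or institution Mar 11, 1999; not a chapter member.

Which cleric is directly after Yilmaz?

By dignity: Romero, Yilmaz, Petrov, Andersen, Vance and Reyes (Archdeacon); then Ivanova and Horvat (Canon); then Osei (Vicar).
Among Romero, Yilmaz, Petrov, Andersen, Vance and Reyes, by years in holy orders (higher first): Romero (40 years) before Yilmaz and Petrov (31 years) before Andersen (27 years) before Vance (12 years) before Reyes (6 years).
Yilmaz and Petrov are each a member of the cathedral chapter, so the next rule applies.
Among Yilmaz and Petrov, by date of consecration or institution (later first): Yilmaz (Apr 5, 2023) before Petrov (Oct 23, 2015).
Ivanova and Horvat both have years in holy orders 26 years, so the next rule applies.
Ivanova and Horvat are each a member of the cathedral chapter, so the next rule applies.
Among Ivanova and Horvat, by date of consecration or institution (later first): Ivanova (Jan 19, 2008) before Horvat (Nov 3, 2007).
Order: Romero, Yilmaz, Petrov, Andersen, Vance, Reyes, Ivanova, Horvat, Osei.

Petrov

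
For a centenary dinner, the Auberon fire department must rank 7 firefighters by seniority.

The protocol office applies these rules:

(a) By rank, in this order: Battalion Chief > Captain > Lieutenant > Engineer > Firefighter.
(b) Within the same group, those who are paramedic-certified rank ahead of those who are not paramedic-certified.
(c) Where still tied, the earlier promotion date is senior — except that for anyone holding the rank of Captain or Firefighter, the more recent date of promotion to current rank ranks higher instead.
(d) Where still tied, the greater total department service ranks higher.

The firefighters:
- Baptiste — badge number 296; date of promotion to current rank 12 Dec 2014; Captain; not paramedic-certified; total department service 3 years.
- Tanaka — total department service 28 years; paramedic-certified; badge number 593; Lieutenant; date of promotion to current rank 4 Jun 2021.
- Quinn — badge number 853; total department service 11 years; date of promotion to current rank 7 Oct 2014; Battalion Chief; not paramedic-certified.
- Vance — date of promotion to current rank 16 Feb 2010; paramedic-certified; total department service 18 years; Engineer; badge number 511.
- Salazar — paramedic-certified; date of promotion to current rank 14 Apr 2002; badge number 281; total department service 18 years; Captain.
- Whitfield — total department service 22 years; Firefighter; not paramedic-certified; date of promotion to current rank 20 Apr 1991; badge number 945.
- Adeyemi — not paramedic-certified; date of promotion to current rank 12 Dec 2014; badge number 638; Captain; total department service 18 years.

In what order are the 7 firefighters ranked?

Quinn, Salazar, Adeyemi, Baptiste, Tanaka, Vance, Whitfield

By rank: Quinn (Battalion Chief); then Salazar, Adeyemi and Baptiste (Captain); then Tanaka (Lieutenant); then Vance (Engineer); then Whitfield (Firefighter).
Among Salazar, Adeyemi and Baptiste, paramedic-certified before not paramedic-certified: Salazar (paramedic-certified) before Adeyemi and Baptiste (not paramedic-certified).
Adeyemi and Baptiste both have date of promotion to current rank 12 Dec 2014, so the next rule applies.
Among Adeyemi and Baptiste, by total department service (higher first): Adeyemi (18 years) before Baptiste (3 years).
Full order: Quinn, Salazar, Adeyemi, Baptiste, Tanaka, Vance, Whitfield.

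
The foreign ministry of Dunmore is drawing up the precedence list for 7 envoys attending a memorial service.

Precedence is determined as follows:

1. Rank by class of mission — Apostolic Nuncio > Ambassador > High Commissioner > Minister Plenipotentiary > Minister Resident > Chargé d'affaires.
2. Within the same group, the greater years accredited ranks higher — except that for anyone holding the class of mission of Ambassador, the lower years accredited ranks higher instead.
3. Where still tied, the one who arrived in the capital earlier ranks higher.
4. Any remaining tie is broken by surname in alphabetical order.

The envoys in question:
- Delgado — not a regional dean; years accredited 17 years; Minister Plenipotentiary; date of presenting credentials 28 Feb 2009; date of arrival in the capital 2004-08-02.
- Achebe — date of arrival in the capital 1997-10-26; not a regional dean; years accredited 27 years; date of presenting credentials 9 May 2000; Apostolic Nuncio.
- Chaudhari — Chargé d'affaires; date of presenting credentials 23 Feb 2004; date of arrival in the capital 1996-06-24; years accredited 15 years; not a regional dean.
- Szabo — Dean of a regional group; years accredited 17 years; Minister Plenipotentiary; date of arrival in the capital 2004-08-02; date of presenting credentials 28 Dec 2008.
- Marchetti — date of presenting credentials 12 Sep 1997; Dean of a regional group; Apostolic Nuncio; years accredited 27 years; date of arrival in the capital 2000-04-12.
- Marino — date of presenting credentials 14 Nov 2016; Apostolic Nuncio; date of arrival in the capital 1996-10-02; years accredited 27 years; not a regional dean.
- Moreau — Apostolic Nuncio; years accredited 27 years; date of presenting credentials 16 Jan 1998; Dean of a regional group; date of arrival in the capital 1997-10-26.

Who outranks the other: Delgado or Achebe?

Achebe

By class of mission: Marino, Achebe, Moreau and Marchetti (Apostolic Nuncio); then Delgado and Szabo (Minister Plenipotentiary); then Chaudhari (Chargé d'affaires).
Marino, Achebe, Moreau and Marchetti all have years accredited 27 years, so the next rule applies.
Among Marino, Achebe, Moreau and Marchetti, by date of arrival in the capital (earlier first): Marino (1996-10-02) before Achebe and Moreau (1997-10-26) before Marchetti (2000-04-12).
Among Achebe and Moreau, alphabetically by surname: Achebe before Moreau.
Delgado and Szabo both have years accredited 17 years, so the next rule applies.
Delgado and Szabo both have date of arrival in the capital 2004-08-02, so the next rule applies.
Among Delgado and Szabo, alphabetically by surname: Delgado before Szabo.
So Achebe takes precedence.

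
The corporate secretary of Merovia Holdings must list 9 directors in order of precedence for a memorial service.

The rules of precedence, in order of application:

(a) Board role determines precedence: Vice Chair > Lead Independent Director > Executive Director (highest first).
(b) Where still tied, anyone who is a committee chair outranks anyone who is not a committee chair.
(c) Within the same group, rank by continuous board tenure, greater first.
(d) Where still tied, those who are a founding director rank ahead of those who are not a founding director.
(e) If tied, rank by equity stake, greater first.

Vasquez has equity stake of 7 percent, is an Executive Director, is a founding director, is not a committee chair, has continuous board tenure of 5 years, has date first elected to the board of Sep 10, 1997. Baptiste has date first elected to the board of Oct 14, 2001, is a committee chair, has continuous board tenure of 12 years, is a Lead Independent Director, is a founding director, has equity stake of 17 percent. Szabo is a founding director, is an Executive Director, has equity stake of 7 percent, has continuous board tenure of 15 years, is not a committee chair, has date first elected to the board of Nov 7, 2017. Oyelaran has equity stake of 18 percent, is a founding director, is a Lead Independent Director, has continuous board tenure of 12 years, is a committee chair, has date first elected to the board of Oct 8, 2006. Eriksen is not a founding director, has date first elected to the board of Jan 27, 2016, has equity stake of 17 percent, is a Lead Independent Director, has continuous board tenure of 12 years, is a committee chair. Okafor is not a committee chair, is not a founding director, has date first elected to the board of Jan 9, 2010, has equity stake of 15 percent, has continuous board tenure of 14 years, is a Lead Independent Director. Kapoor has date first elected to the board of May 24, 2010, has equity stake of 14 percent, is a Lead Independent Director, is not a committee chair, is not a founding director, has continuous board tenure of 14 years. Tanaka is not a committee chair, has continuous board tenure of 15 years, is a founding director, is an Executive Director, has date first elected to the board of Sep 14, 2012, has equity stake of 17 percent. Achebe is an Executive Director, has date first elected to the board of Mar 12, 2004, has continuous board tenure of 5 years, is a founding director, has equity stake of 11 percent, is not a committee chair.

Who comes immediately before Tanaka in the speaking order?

Kapoor

By board role: Oyelaran, Baptiste, Eriksen, Okafor and Kapoor (Lead Independent Director); then Tanaka, Szabo, Achebe and Vasquez (Executive Director).
Among Oyelaran, Baptiste, Eriksen, Okafor and Kapoor, a committee chair before not a committee chair: Oyelaran, Baptiste and Eriksen (a committee chair) before Okafor and Kapoor (not a committee chair).
Oyelaran, Baptiste and Eriksen all have continuous board tenure 12 years, so the next rule applies.
Among Oyelaran, Baptiste and Eriksen, a founding director before not a founding director: Oyelaran and Baptiste (a founding director) before Eriksen (not a founding director).
Among Oyelaran and Baptiste, by equity stake (higher first): Oyelaran (18 percent) before Baptiste (17 percent).
Okafor and Kapoor both have continuous board tenure 14 years, so the next rule applies.
Okafor and Kapoor are each not a founding director, so the next rule applies.
Among Okafor and Kapoor, by equity stake (higher first): Okafor (15 percent) before Kapoor (14 percent).
Tanaka, Szabo, Achebe and Vasquez are each not a committee chair, so the next rule applies.
Among Tanaka, Szabo, Achebe and Vasquez, by continuous board tenure (higher first): Tanaka and Szabo (15 years) before Achebe and Vasquez (5 years).
Tanaka and Szabo are each a founding director, so the next rule applies.
Among Tanaka and Szabo, by equity stake (higher first): Tanaka (17 percent) before Szabo (7 percent).
Achebe and Vasquez are each a founding director, so the next rule applies.
Among Achebe and Vasquez, by equity stake (higher first): Achebe (11 percent) before Vasquez (7 percent).
Order: Oyelaran, Baptiste, Eriksen, Okafor, Kapoor, Tanaka, Szabo, Achebe, Vasquez.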